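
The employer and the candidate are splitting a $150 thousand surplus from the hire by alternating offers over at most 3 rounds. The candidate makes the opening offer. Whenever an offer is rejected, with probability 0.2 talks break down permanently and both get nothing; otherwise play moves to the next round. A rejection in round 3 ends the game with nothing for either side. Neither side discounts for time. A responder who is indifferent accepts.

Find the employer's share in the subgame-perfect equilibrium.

24

Round 3 (the candidate proposes): rejection yields 0 for the employer; the candidate offers 0 and keeps 150.
Round 2 (the employer proposes): rejecting gives the candidate an expected 0.8 × 150 = 120; the employer offers that and keeps 30.
Round 1 (the candidate proposes): rejecting gives the employer an expected 0.8 × 30 = 24, so the candidate offers 24, keeping 126.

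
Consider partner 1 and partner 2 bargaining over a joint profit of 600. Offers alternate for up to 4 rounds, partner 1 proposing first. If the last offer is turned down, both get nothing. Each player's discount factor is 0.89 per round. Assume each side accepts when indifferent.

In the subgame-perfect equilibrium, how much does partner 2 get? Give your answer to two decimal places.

481.72

Round 4 (partner 2 proposes): rejection yields 0 for partner 1; partner 2 offers 0 and keeps 600.
Round 3 (partner 1 proposes): partner 2 can get 600 next round, worth 0.89 × 600 = 534 now; partner 1 offers that and keeps 66.
Round 2 (partner 2 proposes): partner 1 can get 66 next round, worth 0.89 × 66 = 58.74 now. Partner 2 offers 58.74 and keeps 600 − 58.74 = 541.26.
Round 1 (partner 1 proposes): partner 2 can get 541.26 next round, worth 0.89 × 541.26 = 481.7214 now; partner 1 offers that and keeps 118.2786.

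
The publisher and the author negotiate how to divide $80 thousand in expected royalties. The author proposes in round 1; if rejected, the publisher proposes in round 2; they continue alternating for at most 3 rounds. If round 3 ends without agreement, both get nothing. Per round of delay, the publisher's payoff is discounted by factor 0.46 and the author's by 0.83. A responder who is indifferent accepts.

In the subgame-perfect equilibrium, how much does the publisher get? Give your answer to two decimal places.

6.26

Round 3 (the author proposes): rejection yields 0 for the publisher; the author offers 0 and keeps 80.
Round 2 (the publisher proposes): the author can get 80 next round, worth 0.83 × 80 = 66.4 now, so the publisher offers 66.4, keeping 13.6.
Round 1 (the author proposes): the publisher can get 13.6 next round, worth 0.46 × 13.6 = 6.256 now, so the author offers 6.256, keeping 73.744.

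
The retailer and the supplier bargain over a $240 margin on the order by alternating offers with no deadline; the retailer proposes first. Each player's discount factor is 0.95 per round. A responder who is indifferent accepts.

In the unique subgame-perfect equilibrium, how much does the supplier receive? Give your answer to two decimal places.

116.92

When the retailer proposes, the supplier accepts any offer worth at least 0.95 times what the supplier would get by proposing next round; and vice versa.
This gives x = 240 − 0.95y and y = 240 − 0.95x, where x and y are each side's share when it proposes.
Hence (1 − 0.95·0.95)x = 240(1 − 0.95), i.e. 0.0975·x = 12.
x ≈ 123.0769; the supplier's share is 240 − x ≈ 116.9231.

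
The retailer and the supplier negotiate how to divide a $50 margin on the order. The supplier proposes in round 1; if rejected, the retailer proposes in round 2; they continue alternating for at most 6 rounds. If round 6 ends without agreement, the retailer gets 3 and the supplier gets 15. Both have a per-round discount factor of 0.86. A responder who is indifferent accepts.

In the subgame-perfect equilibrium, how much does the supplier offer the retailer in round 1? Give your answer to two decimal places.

Round 6 (the retailer proposes): the supplier gets 15 if talks fail, so the retailer offers 15 and keeps 35.
Round 5 (the supplier proposes): the retailer can get 35 next round, worth 0.86 × 35 = 30.1 now; the supplier offers that and keeps 19.9.
Round 4 (the retailer proposes): the supplier can get 19.9 next round, worth 0.86 × 19.9 = 17.114 now, so the retailer offers 17.114, keeping 32.886.
Round 3 (the supplier proposes): the retailer can get 32.886 next round, worth 0.86 × 32.886 = 28.28196 now. The supplier offers 28.28196 and keeps 50 − 28.28196 = 21.71804.
Round 2 (the retailer proposes): the supplier can get 21.71804 next round, worth 0.86 × 21.71804 = 18.6775144 now; the retailer offers that and keeps 31.3224856.
Round 1 (the supplier proposes): the retailer can get 31.3224856 next round, worth 0.86 × 31.3224856 = 26.937337616 now. The supplier offers 26.937337616 and keeps 50 − 26.937337616 = 23.062662384.

26.94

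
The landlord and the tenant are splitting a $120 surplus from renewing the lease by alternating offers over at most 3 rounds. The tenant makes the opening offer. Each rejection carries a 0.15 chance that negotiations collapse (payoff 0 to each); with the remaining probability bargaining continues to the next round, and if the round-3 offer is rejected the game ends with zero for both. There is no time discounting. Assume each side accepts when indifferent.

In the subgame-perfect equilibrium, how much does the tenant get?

104.7

Round 3 (the tenant proposes): rejection yields 0 for the landlord; the tenant offers 0 and keeps 120.
Round 2 (the landlord proposes): rejecting gives the tenant an expected 0.85 × 120 = 102, so the landlord offers 102, keeping 18.
Round 1 (the tenant proposes): rejecting gives the landlord an expected 0.85 × 18 = 15.3. The tenant offers 15.3 and keeps 120 − 15.3 = 104.7.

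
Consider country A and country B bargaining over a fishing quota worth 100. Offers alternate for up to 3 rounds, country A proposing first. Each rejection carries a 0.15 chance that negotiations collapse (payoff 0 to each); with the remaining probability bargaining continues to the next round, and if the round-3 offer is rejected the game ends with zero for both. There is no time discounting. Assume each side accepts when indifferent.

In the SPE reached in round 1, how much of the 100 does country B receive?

Round 3 (country A proposes): rejection yields 0 for country B; country A offers 0 and keeps 100.
Round 2 (country B proposes): rejecting gives country A an expected 0.85 × 100 = 85; country B offers that and keeps 15.
Round 1 (country A proposes): rejecting gives country B an expected 0.85 × 15 = 12.75, so country A offers 12.75, keeping 87.25.

12.75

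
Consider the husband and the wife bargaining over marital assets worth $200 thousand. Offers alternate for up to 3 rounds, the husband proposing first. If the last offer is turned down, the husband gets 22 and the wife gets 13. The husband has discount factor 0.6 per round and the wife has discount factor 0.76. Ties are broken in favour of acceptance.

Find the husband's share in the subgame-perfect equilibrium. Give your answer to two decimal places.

Round 3 (the husband proposes): the wife gets 13 if talks fail, so the husband offers 13 and keeps 187.
Round 2 (the wife proposes): the husband can get 187 next round, worth 0.6 × 187 = 112.2 now, so the wife offers 112.2, keeping 87.8.
Round 1 (the husband proposes): the wife can get 87.8 next round, worth 0.76 × 87.8 = 66.728 now, so the husband offers 66.728, keeping 133.272.

133.27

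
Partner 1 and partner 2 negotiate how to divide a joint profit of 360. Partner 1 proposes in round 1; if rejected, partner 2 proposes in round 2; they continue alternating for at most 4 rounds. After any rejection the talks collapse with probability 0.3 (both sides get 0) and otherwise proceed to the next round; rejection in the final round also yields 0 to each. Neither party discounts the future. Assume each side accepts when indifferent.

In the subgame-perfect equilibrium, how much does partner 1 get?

By backward induction:
Round 4 (partner 2 proposes): rejection yields 0 for partner 1; partner 2 offers 0 and keeps 360.
Round 3 (partner 1 proposes): rejecting gives partner 2 an expected 0.7 × 360 = 252, so partner 1 offers 252, keeping 108.
Round 2 (partner 2 proposes): rejecting gives partner 1 an expected 0.7 × 108 = 75.6, so partner 2 offers 75.6, keeping 284.4.
Round 1 (partner 1 proposes): rejecting gives partner 2 an expected 0.7 × 284.4 = 199.08. Partner 1 offers 199.08 and keeps 360 − 199.08 = 160.92.

160.92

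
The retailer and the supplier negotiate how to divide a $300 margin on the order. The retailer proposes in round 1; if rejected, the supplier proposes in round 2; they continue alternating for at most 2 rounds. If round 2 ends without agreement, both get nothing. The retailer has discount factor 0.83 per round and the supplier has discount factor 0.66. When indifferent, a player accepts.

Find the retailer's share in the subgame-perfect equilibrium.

102

Solve by backward induction from round 2.
Round 2 (the supplier proposes): the retailer will accept anything ≥ 0, so the supplier offers 0 and keeps 300.
Round 1 (the retailer proposes): the supplier can get 300 next round, worth 0.66 × 300 = 198 now. The retailer offers 198 and keeps 300 − 198 = 102.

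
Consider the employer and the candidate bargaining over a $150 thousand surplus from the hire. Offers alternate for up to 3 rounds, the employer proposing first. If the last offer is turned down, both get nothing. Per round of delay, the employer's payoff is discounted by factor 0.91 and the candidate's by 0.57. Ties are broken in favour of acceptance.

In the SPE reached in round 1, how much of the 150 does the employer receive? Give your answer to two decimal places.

Round 3 (the employer proposes): rejection yields 0 for the candidate; the employer offers 0 and keeps 150.
Round 2 (the candidate proposes): the employer can get 150 next round, worth 0.91 × 150 = 136.5 now. The candidate offers 136.5 and keeps 150 − 136.5 = 13.5.
Round 1 (the employer proposes): the candidate can get 13.5 next round, worth 0.57 × 13.5 = 7.695 now. The employer offers 7.695 and keeps 150 − 7.695 = 142.305.

142.31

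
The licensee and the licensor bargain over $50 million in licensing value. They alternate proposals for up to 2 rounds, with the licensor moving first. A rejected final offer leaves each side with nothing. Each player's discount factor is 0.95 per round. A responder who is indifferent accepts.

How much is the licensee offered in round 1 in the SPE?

47.5

Round 2 (the licensee proposes): the licensor will accept anything ≥ 0, so the licensee offers 0 and keeps 50.
Round 1 (the licensor proposes): the licensee can get 50 next round, worth 0.95 × 50 = 47.5 now. The licensor offers 47.5 and keeps 50 − 47.5 = 2.5.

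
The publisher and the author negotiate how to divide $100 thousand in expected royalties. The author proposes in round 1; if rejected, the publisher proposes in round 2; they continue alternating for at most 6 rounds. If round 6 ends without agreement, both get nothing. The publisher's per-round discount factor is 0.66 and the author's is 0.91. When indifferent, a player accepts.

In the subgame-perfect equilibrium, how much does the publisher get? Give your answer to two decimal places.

Round 6 (the publisher proposes): the author will accept anything ≥ 0, so the publisher offers 0 and keeps 100.
Round 5 (the author proposes): the publisher can get 100 next round, worth 0.66 × 100 = 66 now, so the author offers 66, keeping 34.
Round 4 (the publisher proposes): the author can get 34 next round, worth 0.91 × 34 = 30.94 now. The publisher offers 30.94 and keeps 100 − 30.94 = 69.06.
Round 3 (the author proposes): the publisher can get 69.06 next round, worth 0.66 × 69.06 = 45.5796 now. The author offers 45.5796 and keeps 100 − 45.5796 = 54.4204.
Round 2 (the publisher proposes): the author can get 54.4204 next round, worth 0.91 × 54.4204 = 49.522564 now, so the publisher offers 49.522564, keeping 50.477436.
Round 1 (the author proposes): the publisher can get 50.477436 next round, worth 0.66 × 50.477436 = 33.31510776 now, so the author offers 33.31510776, keeping 66.68489224.

33.32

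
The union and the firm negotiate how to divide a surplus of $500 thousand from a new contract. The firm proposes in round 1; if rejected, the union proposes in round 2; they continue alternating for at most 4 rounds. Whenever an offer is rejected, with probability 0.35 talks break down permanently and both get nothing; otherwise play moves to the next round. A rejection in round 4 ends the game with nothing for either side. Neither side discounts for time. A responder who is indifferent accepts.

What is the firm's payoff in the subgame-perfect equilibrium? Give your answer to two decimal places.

248.94

By backward induction:
Round 4 (the union proposes): rejection yields 0 for the firm; the union offers 0 and keeps 500.
Round 3 (the firm proposes): rejecting gives the union an expected 0.65 × 500 = 325, so the firm offers 325, keeping 175.
Round 2 (the union proposes): rejecting gives the firm an expected 0.65 × 175 = 113.75, so the union offers 113.75, keeping 386.25.
Round 1 (the firm proposes): rejecting gives the union an expected 0.65 × 386.25 = 251.0625; the firm offers that and keeps 248.9375.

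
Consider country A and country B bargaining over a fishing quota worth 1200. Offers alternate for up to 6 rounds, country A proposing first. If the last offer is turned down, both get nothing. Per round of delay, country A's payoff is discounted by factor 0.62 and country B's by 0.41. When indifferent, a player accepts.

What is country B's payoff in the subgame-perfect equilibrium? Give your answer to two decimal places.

Round 6 (country B proposes): country A will accept anything ≥ 0, so country B offers 0 and keeps 1200.
Round 5 (country A proposes): country B can get 1200 next round, worth 0.41 × 1200 = 492 now. Country A offers 492 and keeps 1200 − 492 = 708.
Round 4 (country B proposes): country A can get 708 next round, worth 0.62 × 708 = 438.96 now; country B offers that and keeps 761.04.
Round 3 (country A proposes): country B can get 761.04 next round, worth 0.41 × 761.04 = 312.0264 now. Country A offers 312.0264 and keeps 1200 − 312.0264 = 887.9736.
Round 2 (country B proposes): country A can get 887.9736 next round, worth 0.62 × 887.9736 = 550.543632 now. Country B offers 550.543632 and keeps 1200 − 550.543632 = 649.456368.
Round 1 (country A proposes): country B can get 649.456368 next round, worth 0.41 × 649.456368 = 266.27711088 now, so country A offers 266.27711088, keeping 933.72288912.

266.28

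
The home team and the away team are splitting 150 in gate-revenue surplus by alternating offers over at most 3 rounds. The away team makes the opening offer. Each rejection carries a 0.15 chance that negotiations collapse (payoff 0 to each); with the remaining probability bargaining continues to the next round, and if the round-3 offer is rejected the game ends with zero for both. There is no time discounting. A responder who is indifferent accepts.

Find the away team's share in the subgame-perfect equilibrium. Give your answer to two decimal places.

130.88

Round 3 (the away team proposes): rejection yields 0 for the home team; the away team offers 0 and keeps 150.
Round 2 (the home team proposes): rejecting gives the away team an expected 0.85 × 150 = 127.5; the home team offers that and keeps 22.5.
Round 1 (the away team proposes): rejecting gives the home team an expected 0.85 × 22.5 = 19.125. The away team offers 19.125 and keeps 150 − 19.125 = 130.875.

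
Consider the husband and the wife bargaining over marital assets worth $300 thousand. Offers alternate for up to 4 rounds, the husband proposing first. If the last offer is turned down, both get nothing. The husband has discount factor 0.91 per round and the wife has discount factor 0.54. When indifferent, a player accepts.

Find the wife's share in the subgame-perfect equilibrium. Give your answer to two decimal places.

94.19

Round 4 (the wife proposes): the husband will accept anything ≥ 0, so the wife offers 0 and keeps 300.
Round 3 (the husband proposes): the wife can get 300 next round, worth 0.54 × 300 = 162 now, so the husband offers 162, keeping 138.
Round 2 (the wife proposes): the husband can get 138 next round, worth 0.91 × 138 = 125.58 now. The wife offers 125.58 and keeps 300 − 125.58 = 174.42.
Round 1 (the husband proposes): the wife can get 174.42 next round, worth 0.54 × 174.42 = 94.1868 now. The husband offers 94.1868 and keeps 300 − 94.1868 = 205.8132.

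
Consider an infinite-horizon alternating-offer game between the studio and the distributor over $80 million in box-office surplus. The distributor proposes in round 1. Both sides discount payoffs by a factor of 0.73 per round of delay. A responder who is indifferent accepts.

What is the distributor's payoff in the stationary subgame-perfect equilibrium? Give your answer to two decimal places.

46.24

In a stationary SPE each proposer offers the other exactly their discounted continuation value.
If the distributor keeps x when proposing and the studio keeps y when proposing, then x = 80 − 0.73y and y = 80 − 0.73x.
Solving: x = 80(1 − 0.73) / (1 − 0.73·0.73) = 21.6 / 0.4671 ≈ 46.2428.
The studio gets 80 − 46.2428 ≈ 33.7572.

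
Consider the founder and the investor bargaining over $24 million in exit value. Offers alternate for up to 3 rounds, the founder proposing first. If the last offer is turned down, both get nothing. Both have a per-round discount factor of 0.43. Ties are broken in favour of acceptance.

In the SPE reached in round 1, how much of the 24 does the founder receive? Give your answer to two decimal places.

18.12

Round 3 (the founder proposes): rejection yields 0 for the investor; the founder offers 0 and keeps 24.
Round 2 (the investor proposes): the founder can get 24 next round, worth 0.43 × 24 = 10.32 now. The investor offers 10.32 and keeps 24 − 10.32 = 13.68.
Round 1 (the founder proposes): the investor can get 13.68 next round, worth 0.43 × 13.68 = 5.8824 now. The founder offers 5.8824 and keeps 24 − 5.8824 = 18.1176.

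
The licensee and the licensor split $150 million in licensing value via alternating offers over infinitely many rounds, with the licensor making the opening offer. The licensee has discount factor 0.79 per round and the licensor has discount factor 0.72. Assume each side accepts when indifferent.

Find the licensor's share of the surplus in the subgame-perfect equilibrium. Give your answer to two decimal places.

73.05

When the licensor proposes, the licensee accepts any offer worth at least 0.79 times what the licensee would get by proposing next round; and vice versa.
This gives x = 150 − 0.79y and y = 150 − 0.72x, where x and y are each side's share when it proposes.
Hence (1 − 0.79·0.72)x = 150(1 − 0.79), i.e. 0.4312·x = 31.5.
x ≈ 73.0519; the licensee's share is 150 − x ≈ 76.9481.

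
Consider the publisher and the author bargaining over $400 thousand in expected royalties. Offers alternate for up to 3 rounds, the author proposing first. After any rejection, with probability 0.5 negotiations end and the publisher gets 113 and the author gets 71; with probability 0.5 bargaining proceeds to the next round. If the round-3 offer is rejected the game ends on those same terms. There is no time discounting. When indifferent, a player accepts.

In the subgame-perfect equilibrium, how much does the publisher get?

167

By backward induction:
Round 3 (the author proposes): the publisher gets 113 if talks fail, so the author offers 113 and keeps 287.
Round 2 (the publisher proposes): rejecting gives the author an expected 0.5 × 287 + 0.5 × 71 = 179; the publisher offers that and keeps 221.
Round 1 (the author proposes): rejecting gives the publisher an expected 0.5 × 221 + 0.5 × 113 = 167; the author offers that and keeps 233.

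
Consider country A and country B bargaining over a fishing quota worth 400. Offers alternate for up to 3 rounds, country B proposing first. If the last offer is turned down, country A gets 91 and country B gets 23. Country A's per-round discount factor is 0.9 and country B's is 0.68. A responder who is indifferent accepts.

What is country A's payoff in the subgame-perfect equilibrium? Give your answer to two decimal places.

Round 3 (country B proposes): country A gets 91 if talks fail, so country B offers 91 and keeps 309.
Round 2 (country A proposes): country B can get 309 next round, worth 0.68 × 309 = 210.12 now. Country A offers 210.12 and keeps 400 − 210.12 = 189.88.
Round 1 (country B proposes): country A can get 189.88 next round, worth 0.9 × 189.88 = 170.892 now; country B offers that and keeps 229.108.

170.89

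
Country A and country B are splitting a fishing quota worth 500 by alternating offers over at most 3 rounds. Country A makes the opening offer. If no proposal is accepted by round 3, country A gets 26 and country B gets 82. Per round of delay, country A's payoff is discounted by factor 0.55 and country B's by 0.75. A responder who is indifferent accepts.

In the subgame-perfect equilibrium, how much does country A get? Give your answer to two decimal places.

Round 3 (country A proposes): country B gets 82 if talks fail, so country A offers 82 and keeps 418.
Round 2 (country B proposes): country A can get 418 next round, worth 0.55 × 418 = 229.9 now; country B offers that and keeps 270.1.
Round 1 (country A proposes): country B can get 270.1 next round, worth 0.75 × 270.1 = 202.575 now; country A offers that and keeps 297.425.

297.43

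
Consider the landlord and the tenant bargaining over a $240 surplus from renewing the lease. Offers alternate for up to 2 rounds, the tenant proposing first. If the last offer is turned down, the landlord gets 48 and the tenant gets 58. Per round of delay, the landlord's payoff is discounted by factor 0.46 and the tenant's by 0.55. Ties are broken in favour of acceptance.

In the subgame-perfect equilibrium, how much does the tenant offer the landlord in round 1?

83.72

Work backward from the last round.
Round 2 (the landlord proposes): the tenant gets 58 if talks fail, so the landlord offers 58 and keeps 182.
Round 1 (the tenant proposes): the landlord can get 182 next round, worth 0.46 × 182 = 83.72 now, so the tenant offers 83.72, keeping 156.28.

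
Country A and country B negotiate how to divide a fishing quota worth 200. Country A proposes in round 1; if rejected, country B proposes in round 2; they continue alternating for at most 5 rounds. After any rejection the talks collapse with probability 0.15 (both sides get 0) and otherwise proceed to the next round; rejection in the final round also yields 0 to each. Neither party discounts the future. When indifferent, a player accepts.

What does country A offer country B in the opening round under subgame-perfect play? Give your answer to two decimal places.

43.92

Round 5 (country A proposes): rejection yields 0 for country B; country A offers 0 and keeps 200.
Round 4 (country B proposes): rejecting gives country A an expected 0.85 × 200 = 170, so country B offers 170, keeping 30.
Round 3 (country A proposes): rejecting gives country B an expected 0.85 × 30 = 25.5, so country A offers 25.5, keeping 174.5.
Round 2 (country B proposes): rejecting gives country A an expected 0.85 × 174.5 = 148.325; country B offers that and keeps 51.675.
Round 1 (country A proposes): rejecting gives country B an expected 0.85 × 51.675 = 43.92375. Country A offers 43.92375 and keeps 200 − 43.92375 = 156.07625.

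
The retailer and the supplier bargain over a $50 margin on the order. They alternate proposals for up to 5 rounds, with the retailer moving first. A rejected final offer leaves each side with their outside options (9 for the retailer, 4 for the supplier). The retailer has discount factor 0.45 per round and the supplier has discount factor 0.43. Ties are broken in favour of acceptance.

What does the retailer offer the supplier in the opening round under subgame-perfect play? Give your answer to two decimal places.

Round 5 (the retailer proposes): the supplier gets 4 if talks fail, so the retailer offers 4 and keeps 46.
Round 4 (the supplier proposes): the retailer can get 46 next round, worth 0.45 × 46 = 20.7 now; the supplier offers that and keeps 29.3.
Round 3 (the retailer proposes): the supplier can get 29.3 next round, worth 0.43 × 29.3 = 12.599 now, so the retailer offers 12.599, keeping 37.401.
Round 2 (the supplier proposes): the retailer can get 37.401 next round, worth 0.45 × 37.401 = 16.83045 now, so the supplier offers 16.83045, keeping 33.16955.
Round 1 (the retailer proposes): the supplier can get 33.16955 next round, worth 0.43 × 33.16955 = 14.2629065 now, so the retailer offers 14.2629065, keeping 35.7370935.

14.26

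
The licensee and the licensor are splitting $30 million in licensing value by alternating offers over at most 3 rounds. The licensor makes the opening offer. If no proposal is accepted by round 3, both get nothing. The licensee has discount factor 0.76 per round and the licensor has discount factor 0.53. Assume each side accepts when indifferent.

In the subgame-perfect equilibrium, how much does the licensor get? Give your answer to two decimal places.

19.28

By backward induction:
Round 3 (the licensor proposes): the licensee will accept anything ≥ 0, so the licensor offers 0 and keeps 30.
Round 2 (the licensee proposes): the licensor can get 30 next round, worth 0.53 × 30 = 15.9 now; the licensee offers that and keeps 14.1.
Round 1 (the licensor proposes): the licensee can get 14.1 next round, worth 0.76 × 14.1 = 10.716 now. The licensor offers 10.716 and keeps 30 − 10.716 = 19.284.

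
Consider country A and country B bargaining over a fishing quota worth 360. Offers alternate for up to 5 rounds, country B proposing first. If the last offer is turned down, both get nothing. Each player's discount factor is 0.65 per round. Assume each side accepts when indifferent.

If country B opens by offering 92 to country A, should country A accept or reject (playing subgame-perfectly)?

Reject

Round 5 (country B proposes): country A will accept anything ≥ 0, so country B offers 0 and keeps 360.
Round 4 (country A proposes): country B can get 360 next round, worth 0.65 × 360 = 234 now. Country A offers 234 and keeps 360 − 234 = 126.
Round 3 (country B proposes): country A can get 126 next round, worth 0.65 × 126 = 81.9 now. Country B offers 81.9 and keeps 360 − 81.9 = 278.1.
Round 2 (country A proposes): country B can get 278.1 next round, worth 0.65 × 278.1 = 180.765 now; country A offers that and keeps 179.235.
So by rejecting in round 1, country A gets 179.235 next round, worth 0.65 × 179.235 = 116.50275 now.
Offer 92 < 116.50275, so country A rejects.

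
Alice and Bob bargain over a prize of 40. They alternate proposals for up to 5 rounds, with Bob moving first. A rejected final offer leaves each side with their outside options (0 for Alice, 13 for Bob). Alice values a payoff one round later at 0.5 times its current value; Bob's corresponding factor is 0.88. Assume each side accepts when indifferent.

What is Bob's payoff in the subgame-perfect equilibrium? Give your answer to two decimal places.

36.54

Round 5 (Bob proposes): Alice will accept anything ≥ 0, so Bob offers 0 and keeps 40.
Round 4 (Alice proposes): Bob can get 40 next round, worth 0.88 × 40 = 35.2 now; Alice offers that and keeps 4.8.
Round 3 (Bob proposes): Alice can get 4.8 next round, worth 0.5 × 4.8 = 2.4 now, so Bob offers 2.4, keeping 37.6.
Round 2 (Alice proposes): Bob can get 37.6 next round, worth 0.88 × 37.6 = 33.088 now, so Alice offers 33.088, keeping 6.912.
Round 1 (Bob proposes): Alice can get 6.912 next round, worth 0.5 × 6.912 = 3.456 now, so Bob offers 3.456, keeping 36.544.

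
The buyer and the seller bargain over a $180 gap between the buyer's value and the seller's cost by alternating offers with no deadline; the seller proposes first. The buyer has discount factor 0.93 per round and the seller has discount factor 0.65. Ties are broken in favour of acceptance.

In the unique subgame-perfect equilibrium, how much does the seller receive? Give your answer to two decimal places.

31.86

In a stationary SPE each proposer offers the other exactly their discounted continuation value.
If the seller keeps x when proposing and the buyer keeps y when proposing, then x = 180 − 0.93y and y = 180 − 0.65x.
Solving: x = 180(1 − 0.93) / (1 − 0.65·0.93) = 12.6 / 0.3955 ≈ 31.8584.
The buyer gets 180 − 31.8584 ≈ 148.1416.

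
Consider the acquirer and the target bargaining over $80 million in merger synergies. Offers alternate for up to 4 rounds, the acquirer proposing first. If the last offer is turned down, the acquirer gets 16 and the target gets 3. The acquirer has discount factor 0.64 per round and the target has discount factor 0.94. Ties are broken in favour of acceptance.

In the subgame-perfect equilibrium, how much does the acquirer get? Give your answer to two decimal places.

Work backward from the last round.
Round 4 (the target proposes): the acquirer gets 16 if talks fail, so the target offers 16 and keeps 64.
Round 3 (the acquirer proposes): the target can get 64 next round, worth 0.94 × 64 = 60.16 now, so the acquirer offers 60.16, keeping 19.84.
Round 2 (the target proposes): the acquirer can get 19.84 next round, worth 0.64 × 19.84 = 12.6976 now. The target offers 12.6976 and keeps 80 − 12.6976 = 67.3024.
Round 1 (the acquirer proposes): the target can get 67.3024 next round, worth 0.94 × 67.3024 = 63.264256 now, so the acquirer offers 63.264256, keeping 16.735744.

16.74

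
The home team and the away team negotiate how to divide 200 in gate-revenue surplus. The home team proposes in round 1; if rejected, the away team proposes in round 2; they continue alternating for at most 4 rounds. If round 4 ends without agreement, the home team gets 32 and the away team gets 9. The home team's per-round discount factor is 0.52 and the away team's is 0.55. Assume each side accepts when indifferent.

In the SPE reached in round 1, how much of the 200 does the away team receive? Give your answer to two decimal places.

Round 4 (the away team proposes): the home team gets 32 if talks fail, so the away team offers 32 and keeps 168.
Round 3 (the home team proposes): the away team can get 168 next round, worth 0.55 × 168 = 92.4 now, so the home team offers 92.4, keeping 107.6.
Round 2 (the away team proposes): the home team can get 107.6 next round, worth 0.52 × 107.6 = 55.952 now; the away team offers that and keeps 144.048.
Round 1 (the home team proposes): the away team can get 144.048 next round, worth 0.55 × 144.048 = 79.2264 now, so the home team offers 79.2264, keeping 120.7736.

79.23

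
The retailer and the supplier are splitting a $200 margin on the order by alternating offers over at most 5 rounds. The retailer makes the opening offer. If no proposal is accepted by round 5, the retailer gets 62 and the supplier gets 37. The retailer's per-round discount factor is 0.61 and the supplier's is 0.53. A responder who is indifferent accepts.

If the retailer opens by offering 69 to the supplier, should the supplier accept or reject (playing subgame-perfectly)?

Work out the supplier's continuation value if the offer is rejected.
Round 5 (the retailer proposes): the supplier gets 37 if talks fail, so the retailer offers 37 and keeps 163.
Round 4 (the supplier proposes): the retailer can get 163 next round, worth 0.61 × 163 = 99.43 now; the supplier offers that and keeps 100.57.
Round 3 (the retailer proposes): the supplier can get 100.57 next round, worth 0.53 × 100.57 = 53.3021 now; the retailer offers that and keeps 146.6979.
Round 2 (the supplier proposes): the retailer can get 146.6979 next round, worth 0.61 × 146.6979 = 89.485719 now; the supplier offers that and keeps 110.514281.
So by rejecting in round 1, the supplier gets 110.514281 next round, worth 0.53 × 110.514281 = 58.57256893 now.
Offer 69 ≥ 58.57256893, so the supplier accepts.

Accept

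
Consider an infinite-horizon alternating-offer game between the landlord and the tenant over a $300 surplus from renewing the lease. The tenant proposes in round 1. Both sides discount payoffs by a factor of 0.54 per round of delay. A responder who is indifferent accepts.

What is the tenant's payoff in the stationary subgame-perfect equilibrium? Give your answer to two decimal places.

194.81

Let x be the tenant's share when the tenant proposes and y be the landlord's share when the landlord proposes.
The landlord accepts iff offered ≥ 0.54·y, so x = 300 − 0.54y. Symmetrically y = 300 − 0.54x.
Substituting: x = 300 − 0.54(300 − 0.54x), giving x(1 − 0.54·0.54) = 300(1 − 0.54).
So x = 300 × 0.46 / 0.7084 ≈ 194.8052, and the landlord receives 300 − x ≈ 105.1948.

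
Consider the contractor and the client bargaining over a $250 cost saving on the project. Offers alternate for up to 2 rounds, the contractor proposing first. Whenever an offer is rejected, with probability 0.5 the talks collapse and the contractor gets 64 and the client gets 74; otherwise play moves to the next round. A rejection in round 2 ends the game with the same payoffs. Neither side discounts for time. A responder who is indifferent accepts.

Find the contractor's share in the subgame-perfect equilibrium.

Round 2 (the client proposes): the contractor gets 64 if talks fail, so the client offers 64 and keeps 186.
Round 1 (the contractor proposes): rejecting gives the client an expected 0.5 × 186 + 0.5 × 74 = 130. The contractor offers 130 and keeps 250 − 130 = 120.

120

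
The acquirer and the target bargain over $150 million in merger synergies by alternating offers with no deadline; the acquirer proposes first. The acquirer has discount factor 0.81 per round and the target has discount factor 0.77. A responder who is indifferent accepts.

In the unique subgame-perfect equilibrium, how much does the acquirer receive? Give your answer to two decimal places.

91.68

Let x be the acquirer's share when the acquirer proposes and y be the target's share when the target proposes.
The target accepts iff offered ≥ 0.77·y, so x = 150 − 0.77y. Symmetrically y = 150 − 0.81x.
Substituting: x = 150 − 0.77(150 − 0.81x), giving x(1 − 0.81·0.77) = 150(1 − 0.77).
So x = 150 × 0.23 / 0.3763 ≈ 91.6822, and the target receives 150 − x ≈ 58.3178.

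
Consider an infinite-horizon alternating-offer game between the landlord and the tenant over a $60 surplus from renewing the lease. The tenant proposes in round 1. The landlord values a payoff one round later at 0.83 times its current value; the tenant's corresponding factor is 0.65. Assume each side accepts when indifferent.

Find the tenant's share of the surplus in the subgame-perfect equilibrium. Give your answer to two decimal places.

22.15

When the tenant proposes, the landlord accepts any offer worth at least 0.83 times what the landlord would get by proposing next round; and vice versa.
This gives x = 60 − 0.83y and y = 60 − 0.65x, where x and y are each side's share when it proposes.
Hence (1 − 0.83·0.65)x = 60(1 − 0.83), i.e. 0.4605·x = 10.2.
x ≈ 22.1498; the landlord's share is 60 − x ≈ 37.8502.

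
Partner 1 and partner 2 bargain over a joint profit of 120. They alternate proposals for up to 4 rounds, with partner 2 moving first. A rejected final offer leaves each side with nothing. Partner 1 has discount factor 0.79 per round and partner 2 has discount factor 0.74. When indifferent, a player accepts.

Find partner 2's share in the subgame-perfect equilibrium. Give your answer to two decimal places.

39.93

Round 4 (partner 1 proposes): rejection yields 0 for partner 2; partner 1 offers 0 and keeps 120.
Round 3 (partner 2 proposes): partner 1 can get 120 next round, worth 0.79 × 120 = 94.8 now, so partner 2 offers 94.8, keeping 25.2.
Round 2 (partner 1 proposes): partner 2 can get 25.2 next round, worth 0.74 × 25.2 = 18.648 now, so partner 1 offers 18.648, keeping 101.352.
Round 1 (partner 2 proposes): partner 1 can get 101.352 next round, worth 0.79 × 101.352 = 80.06808 now, so partner 2 offers 80.06808, keeping 39.93192.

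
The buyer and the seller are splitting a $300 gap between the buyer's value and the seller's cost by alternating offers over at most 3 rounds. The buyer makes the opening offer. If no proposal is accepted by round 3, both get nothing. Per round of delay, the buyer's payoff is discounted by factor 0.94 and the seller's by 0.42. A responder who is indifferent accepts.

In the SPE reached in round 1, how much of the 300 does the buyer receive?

Round 3 (the buyer proposes): rejection yields 0 for the seller; the buyer offers 0 and keeps 300.
Round 2 (the seller proposes): the buyer can get 300 next round, worth 0.94 × 300 = 282 now, so the seller offers 282, keeping 18.
Round 1 (the buyer proposes): the seller can get 18 next round, worth 0.42 × 18 = 7.56 now. The buyer offers 7.56 and keeps 300 − 7.56 = 292.44.

292.44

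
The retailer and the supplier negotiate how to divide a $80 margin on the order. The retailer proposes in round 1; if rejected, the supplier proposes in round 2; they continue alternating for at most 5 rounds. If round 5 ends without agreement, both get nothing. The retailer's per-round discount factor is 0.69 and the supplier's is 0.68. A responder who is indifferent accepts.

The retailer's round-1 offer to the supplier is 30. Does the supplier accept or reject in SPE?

Accept

Work out the supplier's continuation value if the offer is rejected.
Round 5 (the retailer proposes): rejection yields 0 for the supplier; the retailer offers 0 and keeps 80.
Round 4 (the supplier proposes): the retailer can get 80 next round, worth 0.69 × 80 = 55.2 now, so the supplier offers 55.2, keeping 24.8.
Round 3 (the retailer proposes): the supplier can get 24.8 next round, worth 0.68 × 24.8 = 16.864 now; the retailer offers that and keeps 63.136.
Round 2 (the supplier proposes): the retailer can get 63.136 next round, worth 0.69 × 63.136 = 43.56384 now; the supplier offers that and keeps 36.43616.
So by rejecting in round 1, the supplier gets 36.43616 next round, worth 0.68 × 36.43616 = 24.7765888 now.
Offer 30 ≥ 24.7765888, so the supplier accepts.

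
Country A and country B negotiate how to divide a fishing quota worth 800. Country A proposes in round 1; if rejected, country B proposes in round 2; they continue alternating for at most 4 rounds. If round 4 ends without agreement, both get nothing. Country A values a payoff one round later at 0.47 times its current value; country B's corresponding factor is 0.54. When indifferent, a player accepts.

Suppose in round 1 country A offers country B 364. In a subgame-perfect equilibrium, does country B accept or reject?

Work out country B's continuation value if the offer is rejected.
Round 4 (country B proposes): rejection yields 0 for country A; country B offers 0 and keeps 800.
Round 3 (country A proposes): country B can get 800 next round, worth 0.54 × 800 = 432 now, so country A offers 432, keeping 368.
Round 2 (country B proposes): country A can get 368 next round, worth 0.47 × 368 = 172.96 now; country B offers that and keeps 627.04.
So by rejecting in round 1, country B gets 627.04 next round, worth 0.54 × 627.04 = 338.6016 now.
Offer 364 ≥ 338.6016, so country B accepts.

Accept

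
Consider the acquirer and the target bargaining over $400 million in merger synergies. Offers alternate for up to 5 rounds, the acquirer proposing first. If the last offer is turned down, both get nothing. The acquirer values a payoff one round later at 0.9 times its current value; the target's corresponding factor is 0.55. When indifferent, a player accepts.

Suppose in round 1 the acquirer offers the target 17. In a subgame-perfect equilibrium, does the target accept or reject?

Work out the target's continuation value if the offer is rejected.
Round 5 (the acquirer proposes): the target will accept anything ≥ 0, so the acquirer offers 0 and keeps 400.
Round 4 (the target proposes): the acquirer can get 400 next round, worth 0.9 × 400 = 360 now, so the target offers 360, keeping 40.
Round 3 (the acquirer proposes): the target can get 40 next round, worth 0.55 × 40 = 22 now. The acquirer offers 22 and keeps 400 − 22 = 378.
Round 2 (the target proposes): the acquirer can get 378 next round, worth 0.9 × 378 = 340.2 now; the target offers that and keeps 59.8.
So by rejecting in round 1, the target gets 59.8 next round, worth 0.55 × 59.8 = 32.89 now.
Offer 17 < 32.89, so the target rejects.

Reject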